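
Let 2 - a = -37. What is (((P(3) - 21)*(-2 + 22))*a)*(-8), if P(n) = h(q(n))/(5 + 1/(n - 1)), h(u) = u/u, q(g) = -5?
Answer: 1428960/11 ≈ 1.2991e+5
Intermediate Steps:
a = 39 (a = 2 - 1*(-37) = 2 + 37 = 39)
h(u) = 1
P(n) = 1/(5 + 1/(-1 + n)) (P(n) = 1/(5 + 1/(n - 1)) = 1/(5 + 1/(-1 + n)))
(((P(3) - 21)*(-2 + 22))*a)*(-8) = ((((-1 + 3)/(-4 + 5*3) - 21)*(-2 + 22))*39)*(-8) = (((2/(-4 + 15) - 21)*20)*39)*(-8) = (((2/11 - 21)*20)*39)*(-8) = (-229/11*20*39)*(-8) = -4580/11*39*(-8) = -178620/11*(-8) = 1428960/11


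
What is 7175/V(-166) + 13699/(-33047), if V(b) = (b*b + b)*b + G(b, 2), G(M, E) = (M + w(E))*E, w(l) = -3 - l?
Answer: -8932512649/21466774122 ≈ -0.41611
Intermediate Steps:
G(M, E) = E*(-3 + M - E) (G(M, E) = (M + (-3 - E))*E = (-3 + M - E)*E = E*(-3 + M - E))
V(b) = -10 + 2*b + b*(b + b²) (V(b) = (b*b + b)*b + 2*(-3 + b - 1*2) = (b² + b)*b + 2*(-3 + b - 2) = (b + b²)*b + 2*(-5 + b) = b*(b + b²) + (-10 + 2*b) = -10 + 2*b + b*(b + b²))
7175/V(-166) + 13699/(-33047) = 7175/(-10 + (-166)² + (-166)³ + 2*(-166)) + 13699/(-33047) = 7175/(-10 + 27556 - 4574296 - 332) + 13699*(-1/33047) = 7175/(-4547082) - 1957/4721 = 7175*(-1/4547082) - 1957/4721 = -7175/4547082 - 1957/4721 = -8932512649/21466774122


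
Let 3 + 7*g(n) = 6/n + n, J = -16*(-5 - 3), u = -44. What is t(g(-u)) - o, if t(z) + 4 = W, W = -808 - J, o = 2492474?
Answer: -2493414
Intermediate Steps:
J = 128 (J = -16*(-8) = 128)
g(n) = -3/7 + n/7 + 6/(7*n) (g(n) = -3/7 + (6/n + n)/7 = -3/7 + (n + 6/n)/7 = -3/7 + (n/7 + 6/(7*n)) = -3/7 + n/7 + 6/(7*n))
W = -936 (W = -808 - 1*128 = -808 - 128 = -936)
t(z) = -940 (t(z) = -4 - 936 = -940)
t(g(-u)) - o = -940 - 1*2492474 = -940 - 2492474 = -2493414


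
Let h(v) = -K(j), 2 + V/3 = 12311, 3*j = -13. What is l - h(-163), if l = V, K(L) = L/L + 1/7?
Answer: 258497/7 ≈ 36928.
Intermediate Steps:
j = -13/3 (j = (⅓)*(-13) = -13/3 ≈ -4.3333)
V = 36927 (V = -6 + 3*12311 = -6 + 36933 = 36927)
K(L) = 8/7 (K(L) = 1 + 1*(⅐) = 1 + ⅐ = 8/7)
l = 36927
h(v) = -8/7 (h(v) = -1*8/7 = -8/7)
l - h(-163) = 36927 - 1*(-8/7) = 36927 + 8/7 = 258497/7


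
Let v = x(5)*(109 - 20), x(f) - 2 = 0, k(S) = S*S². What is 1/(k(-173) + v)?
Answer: -1/5177539 ≈ -1.9314e-7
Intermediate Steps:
k(S) = S³
x(f) = 2 (x(f) = 2 + 0 = 2)
v = 178 (v = 2*(109 - 20) = 2*89 = 178)
1/(k(-173) + v) = 1/((-173)³ + 178) = 1/(-5177717 + 178) = 1/(-5177539) = -1/5177539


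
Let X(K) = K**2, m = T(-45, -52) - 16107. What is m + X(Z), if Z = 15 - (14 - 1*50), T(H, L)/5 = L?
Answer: -13766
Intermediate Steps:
T(H, L) = 5*L
m = -16367 (m = 5*(-52) - 16107 = -260 - 16107 = -16367)
Z = 51 (Z = 15 - (14 - 50) = 15 - 1*(-36) = 15 + 36 = 51)
m + X(Z) = -16367 + 51**2 = -16367 + 2601 = -13766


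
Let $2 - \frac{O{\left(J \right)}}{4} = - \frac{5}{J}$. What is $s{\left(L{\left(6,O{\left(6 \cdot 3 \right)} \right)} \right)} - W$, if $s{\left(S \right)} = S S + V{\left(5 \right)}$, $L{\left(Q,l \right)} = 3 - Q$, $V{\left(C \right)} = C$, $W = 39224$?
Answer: $-39210$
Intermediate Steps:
$O{\left(J \right)} = 8 + \frac{20}{J}$ ($O{\left(J \right)} = 8 - 4 \left(- \frac{5}{J}\right) = 8 + \frac{20}{J}$)
$s{\left(S \right)} = 5 + S^{2}$ ($s{\left(S \right)} = S S + 5 = S^{2} + 5 = 5 + S^{2}$)
$s{\left(L{\left(6,O{\left(6 \cdot 3 \right)} \right)} \right)} - W = \left(5 + \left(3 - 6\right)^{2}\right) - 39224 = \left(5 + \left(-3\right)^{2}\right) - 39224 = \left(5 + 9\right) - 39224 = 14 - 39224 = -39210$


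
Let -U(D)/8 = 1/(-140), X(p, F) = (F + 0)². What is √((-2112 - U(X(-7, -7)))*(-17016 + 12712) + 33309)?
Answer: √11176413605/35 ≈ 3020.5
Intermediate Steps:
X(p, F) = F²
U(D) = 2/35 (U(D) = -8/(-140) = -8*(-1/140) = 2/35)
√((-2112 - U(X(-7, -7)))*(-17016 + 12712) + 33309) = √((-2112 - 1*2/35)*(-17016 + 12712) + 33309) = √((-2112 - 2/35)*(-4304) + 33309) = √(-73922/35*(-4304) + 33309) = √(318160288/35 + 33309) = √(319326103/35) = √11176413605/35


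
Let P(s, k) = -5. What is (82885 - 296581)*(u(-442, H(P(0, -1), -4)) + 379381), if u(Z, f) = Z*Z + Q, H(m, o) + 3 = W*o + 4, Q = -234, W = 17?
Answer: -122770702656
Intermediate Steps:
H(m, o) = 1 + 17*o (H(m, o) = -3 + (17*o + 4) = -3 + (4 + 17*o) = 1 + 17*o)
u(Z, f) = -234 + Z² (u(Z, f) = Z*Z - 234 = Z² - 234 = -234 + Z²)
(82885 - 296581)*(u(-442, H(P(0, -1), -4)) + 379381) = (82885 - 296581)*((-234 + (-442)²) + 379381) = -213696*((-234 + 195364) + 379381) = -213696*(195130 + 379381) = -213696*574511 = -122770702656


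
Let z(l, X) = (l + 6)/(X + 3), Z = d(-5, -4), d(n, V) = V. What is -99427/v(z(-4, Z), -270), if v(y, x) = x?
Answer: 99427/270 ≈ 368.25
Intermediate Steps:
Z = -4
z(l, X) = (6 + l)/(3 + X)
-99427/v(z(-4, Z), -270) = -99427/(-270) = -99427*(-1/270) = 99427/270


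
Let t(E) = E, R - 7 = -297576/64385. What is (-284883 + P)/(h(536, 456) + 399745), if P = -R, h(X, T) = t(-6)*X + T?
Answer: -18342345074/25559879225 ≈ -0.71762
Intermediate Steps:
R = 153119/64385 (R = 7 - 297576/64385 = 153119/64385 ≈ 2.3782)
h(X, T) = T - 6*X (h(X, T) = -6*X + T = T - 6*X)
P = -153119/64385 (P = -1*153119/64385 = -153119/64385 ≈ -2.3782)
(-284883 + P)/(h(536, 456) + 399745) = (-284883 - 153119/64385)/((456 - 6*536) + 399745) = -18342345074/(64385*((456 - 3216) + 399745)) = -18342345074/(64385*(-2760 + 399745)) = -18342345074/64385/396985 = -18342345074/64385*1/396985 = -18342345074/25559879225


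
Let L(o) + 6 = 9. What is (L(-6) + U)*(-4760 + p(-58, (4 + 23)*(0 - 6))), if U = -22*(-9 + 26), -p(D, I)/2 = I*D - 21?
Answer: 8722210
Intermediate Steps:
L(o) = 3 (L(o) = -6 + 9 = 3)
p(D, I) = 42 - 2*D*I (p(D, I) = -2*(I*D - 21) = -2*(D*I - 21) = -2*(-21 + D*I) = 42 - 2*D*I)
U = -374 (U = -22*17 = -374)
(L(-6) + U)*(-4760 + p(-58, (4 + 23)*(0 - 6))) = (3 - 374)*(-4760 + (42 - 2*(-58)*(4 + 23)*(0 - 6))) = -371*(-4760 + (42 - 2*(-58)*27*(-6))) = -371*(-4760 + (42 - 2*(-58)*(-162))) = -371*(-4760 + (42 - 18792)) = -371*(-4760 - 18750) = -371*(-23510) = 8722210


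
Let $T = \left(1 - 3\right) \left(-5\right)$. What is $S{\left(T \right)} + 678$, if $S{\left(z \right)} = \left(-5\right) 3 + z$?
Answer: $673$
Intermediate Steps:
$T = 10$ ($T = \left(-2\right) \left(-5\right) = 10$)
$S{\left(z \right)} = -15 + z$
$S{\left(T \right)} + 678 = \left(-15 + 10\right) + 678 = -5 + 678 = 673$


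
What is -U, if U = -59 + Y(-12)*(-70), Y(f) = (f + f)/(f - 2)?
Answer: 179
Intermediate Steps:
Y(f) = 2*f/(-2 + f) (Y(f) = (2*f)/(-2 + f) = 2*f/(-2 + f))
U = -179 (U = -59 + (2*(-12)/(-2 - 12))*(-70) = -59 + (2*(-12)/(-14))*(-70) = -59 + (2*(-12)*(-1/14))*(-70) = -59 + (12/7)*(-70) = -59 - 120 = -179)
-U = -1*(-179) = 179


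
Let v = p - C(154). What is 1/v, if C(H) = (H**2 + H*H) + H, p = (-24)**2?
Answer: -1/47010 ≈ -2.1272e-5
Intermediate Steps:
p = 576
C(H) = H + 2*H**2 (C(H) = (H**2 + H**2) + H = 2*H**2 + H = H + 2*H**2)
v = -47010 (v = 576 - 154*(1 + 2*154) = 576 - 154*(1 + 308) = 576 - 154*309 = 576 - 1*47586 = 576 - 47586 = -47010)
1/v = 1/(-47010) = -1/47010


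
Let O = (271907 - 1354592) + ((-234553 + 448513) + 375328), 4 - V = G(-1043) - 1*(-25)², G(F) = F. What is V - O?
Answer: 495069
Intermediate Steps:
V = 1672 (V = 4 - (-1043 - 1*(-25)²) = 4 - (-1043 - 1*625) = 4 - (-1043 - 625) = 4 - 1*(-1668) = 4 + 1668 = 1672)
O = -493397 (O = -1082685 + (213960 + 375328) = -1082685 + 589288 = -493397)
V - O = 1672 - 1*(-493397) = 1672 + 493397 = 495069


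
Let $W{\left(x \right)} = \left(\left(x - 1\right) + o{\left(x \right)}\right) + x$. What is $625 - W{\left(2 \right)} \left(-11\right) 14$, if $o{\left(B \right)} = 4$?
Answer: $1703$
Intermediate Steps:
$W{\left(x \right)} = 3 + 2 x$ ($W{\left(x \right)} = \left(\left(x - 1\right) + 4\right) + x = \left(\left(-1 + x\right) + 4\right) + x = \left(3 + x\right) + x = 3 + 2 x$)
$625 - W{\left(2 \right)} \left(-11\right) 14 = 625 - \left(3 + 2 \cdot 2\right) \left(-11\right) 14 = 625 - \left(3 + 4\right) \left(-11\right) 14 = 625 - 7 \left(-11\right) 14 = 625 - \left(-77\right) 14 = 625 - -1078 = 625 + 1078 = 1703$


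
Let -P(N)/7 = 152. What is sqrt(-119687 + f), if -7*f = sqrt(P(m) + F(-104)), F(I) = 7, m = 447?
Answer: sqrt(-5864663 - 7*I*sqrt(1057))/7 ≈ 0.0067125 - 345.96*I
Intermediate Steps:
P(N) = -1064 (P(N) = -7*152 = -1064)
f = -I*sqrt(1057)/7 (f = -sqrt(-1064 + 7)/7 = -I*sqrt(1057)/7 ≈ -4.6445*I)
sqrt(-119687 + f) = sqrt(-119687 - I*sqrt(1057)/7)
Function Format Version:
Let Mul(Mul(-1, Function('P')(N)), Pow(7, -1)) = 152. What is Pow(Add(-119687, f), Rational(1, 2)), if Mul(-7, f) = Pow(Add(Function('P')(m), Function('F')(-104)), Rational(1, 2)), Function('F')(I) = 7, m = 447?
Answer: Mul(Rational(1, 7), Pow(Add(-5864663, Mul(-7, I, Pow(1057, Rational(1, 2)))), Rational(1, 2))) ≈ Add(0.0067125, Mul(-345.96, I))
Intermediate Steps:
Function('P')(N) = -1064 (Function('P')(N) = Mul(-7, 152) = -1064)
f = Mul(Rational(-1, 7), I, Pow(1057, Rational(1, 2))) (f = Mul(Rational(-1, 7), Pow(Add(-1064, 7), Rational(1, 2))) = Mul(Rational(-1, 7), Pow(-1057, Rational(1, 2))) = Mul(Rational(-1, 7), Mul(I, Pow(1057, Rational(1, 2)))) = Mul(Rational(-1, 7), I, Pow(1057, Rational(1, 2))) ≈ Mul(-4.6445, I))
Pow(Add(-119687, f), Rational(1, 2)) = Pow(Add(-119687, Mul(Rational(-1, 7), I, Pow(1057, Rational(1, 2)))), Rational(1, 2))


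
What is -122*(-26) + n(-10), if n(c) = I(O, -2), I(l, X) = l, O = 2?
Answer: 3174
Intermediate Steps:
n(c) = 2
-122*(-26) + n(-10) = -122*(-26) + 2 = 3172 + 2 = 3174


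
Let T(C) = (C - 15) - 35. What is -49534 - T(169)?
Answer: -49653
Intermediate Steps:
T(C) = -50 + C (T(C) = (-15 + C) - 35 = -50 + C)
-49534 - T(169) = -49534 - (-50 + 169) = -49534 - 1*119 = -49534 - 119 = -49653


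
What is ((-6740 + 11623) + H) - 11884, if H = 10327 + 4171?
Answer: 7497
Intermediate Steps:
H = 14498
((-6740 + 11623) + H) - 11884 = ((-6740 + 11623) + 14498) - 11884 = (4883 + 14498) - 11884 = 19381 - 11884 = 7497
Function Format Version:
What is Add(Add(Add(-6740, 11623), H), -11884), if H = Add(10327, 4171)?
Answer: 7497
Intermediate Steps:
H = 14498
Add(Add(Add(-6740, 11623), H), -11884) = Add(Add(Add(-6740, 11623), 14498), -11884) = Add(Add(4883, 14498), -11884) = Add(19381, -11884) = 7497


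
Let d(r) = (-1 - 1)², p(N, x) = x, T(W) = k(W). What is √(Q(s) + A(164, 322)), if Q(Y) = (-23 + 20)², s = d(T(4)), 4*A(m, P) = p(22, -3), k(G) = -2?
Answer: √33/2 ≈ 2.8723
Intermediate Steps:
T(W) = -2
A(m, P) = -¾ (A(m, P) = (¼)*(-3) = -¾)
d(r) = 4 (d(r) = (-2)² = 4)
s = 4
Q(Y) = 9 (Q(Y) = (-3)² = 9)
√(Q(s) + A(164, 322)) = √(9 - ¾) = √(33/4) = √33/2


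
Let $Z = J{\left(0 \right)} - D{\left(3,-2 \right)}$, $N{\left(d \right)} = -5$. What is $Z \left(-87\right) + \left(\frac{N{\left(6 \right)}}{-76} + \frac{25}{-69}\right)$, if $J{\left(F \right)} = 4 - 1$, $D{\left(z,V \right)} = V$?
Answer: $- \frac{2282695}{5244} \approx -435.3$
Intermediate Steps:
$J{\left(F \right)} = 3$
$Z = 5$ ($Z = 3 - -2 = 3 + 2 = 5$)
$Z \left(-87\right) + \left(\frac{N{\left(6 \right)}}{-76} + \frac{25}{-69}\right) = 5 \left(-87\right) + \left(- \frac{5}{-76} + \frac{25}{-69}\right) = -435 + \left(\left(-5\right) \left(- \frac{1}{76}\right) + 25 \left(- \frac{1}{69}\right)\right) = -435 + \left(\frac{5}{76} - \frac{25}{69}\right) = -435 - \frac{1555}{5244} = - \frac{2282695}{5244}$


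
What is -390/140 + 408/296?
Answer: -729/518 ≈ -1.4073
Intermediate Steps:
-390/140 + 408/296 = -390*1/140 + 408*(1/296) = -39/14 + 51/37 = -729/518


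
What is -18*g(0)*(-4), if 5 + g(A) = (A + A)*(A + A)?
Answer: -360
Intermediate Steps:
g(A) = -5 + 4*A² (g(A) = -5 + (A + A)*(A + A) = -5 + (2*A)*(2*A) = -5 + 4*A²)
-18*g(0)*(-4) = -18*(-5 + 4*0²)*(-4) = -18*(-5 + 4*0)*(-4) = -18*(-5 + 0)*(-4) = -18*(-5)*(-4) = 90*(-4) = -360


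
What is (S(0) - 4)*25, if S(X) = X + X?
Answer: -100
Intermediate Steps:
S(X) = 2*X
(S(0) - 4)*25 = (2*0 - 4)*25 = (0 - 4)*25 = -4*25 = -100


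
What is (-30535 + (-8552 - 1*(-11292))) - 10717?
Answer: -38512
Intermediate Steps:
(-30535 + (-8552 - 1*(-11292))) - 10717 = (-30535 + (-8552 + 11292)) - 10717 = (-30535 + 2740) - 10717 = -27795 - 10717 = -38512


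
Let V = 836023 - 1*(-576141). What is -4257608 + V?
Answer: -2845444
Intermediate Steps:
V = 1412164 (V = 836023 + 576141 = 1412164)
-4257608 + V = -4257608 + 1412164 = -2845444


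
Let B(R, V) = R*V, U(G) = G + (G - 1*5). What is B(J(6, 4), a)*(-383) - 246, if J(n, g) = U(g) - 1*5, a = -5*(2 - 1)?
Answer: -4076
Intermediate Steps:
U(G) = -5 + 2*G (U(G) = G + (G - 5) = G + (-5 + G) = -5 + 2*G)
a = -5 (a = -5*1 = -5)
J(n, g) = -10 + 2*g (J(n, g) = (-5 + 2*g) - 1*5 = (-5 + 2*g) - 5 = -10 + 2*g)
B(J(6, 4), a)*(-383) - 246 = ((-10 + 2*4)*(-5))*(-383) - 246 = ((-10 + 8)*(-5))*(-383) - 246 = -2*(-5)*(-383) - 246 = 10*(-383) - 246 = -3830 - 246 = -4076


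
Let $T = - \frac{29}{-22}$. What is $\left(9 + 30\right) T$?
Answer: $\frac{1131}{22} \approx 51.409$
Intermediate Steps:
$T = \frac{29}{22}$ ($T = \left(-29\right) \left(- \frac{1}{22}\right) = \frac{29}{22} \approx 1.3182$)
$\left(9 + 30\right) T = \left(9 + 30\right) \frac{29}{22} = 39 \cdot \frac{29}{22} = \frac{1131}{22}$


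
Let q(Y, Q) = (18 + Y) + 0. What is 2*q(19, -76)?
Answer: 74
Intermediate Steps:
q(Y, Q) = 18 + Y
2*q(19, -76) = 2*(18 + 19) = 2*37 = 74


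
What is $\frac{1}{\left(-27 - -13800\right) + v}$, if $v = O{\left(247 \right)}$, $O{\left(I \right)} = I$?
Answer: $\frac{1}{14020} \approx 7.1327 \cdot 10^{-5}$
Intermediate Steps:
$v = 247$
$\frac{1}{\left(-27 - -13800\right) + v} = \frac{1}{\left(-27 - -13800\right) + 247} = \frac{1}{\left(-27 + 13800\right) + 247} = \frac{1}{13773 + 247} = \frac{1}{14020}$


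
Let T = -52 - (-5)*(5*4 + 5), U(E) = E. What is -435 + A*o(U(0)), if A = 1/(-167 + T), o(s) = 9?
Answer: -40899/94 ≈ -435.10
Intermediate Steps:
T = 73 (T = -52 - (-5)*(20 + 5) = -52 - (-5)*25 = -52 - 1*(-125) = -52 + 125 = 73)
A = -1/94 (A = 1/(-167 + 73) = 1/(-94) = -1/94 ≈ -0.010638)
-435 + A*o(U(0)) = -435 - 1/94*9 = -435 - 9/94 = -40899/94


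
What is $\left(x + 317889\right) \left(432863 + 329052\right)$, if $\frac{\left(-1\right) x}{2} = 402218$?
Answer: $-370707457505$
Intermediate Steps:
$x = -804436$ ($x = \left(-2\right) 402218 = -804436$)
$\left(x + 317889\right) \left(432863 + 329052\right) = \left(-804436 + 317889\right) \left(432863 + 329052\right) = \left(-486547\right) 761915 = -370707457505$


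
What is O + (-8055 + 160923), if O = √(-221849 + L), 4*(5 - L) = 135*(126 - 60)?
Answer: 152868 + I*√896286/2 ≈ 1.5287e+5 + 473.36*I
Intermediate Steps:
L = -4445/2 (L = 5 - 135*(126 - 60)/4 = 5 - 135*66/4 = 5 - ¼*8910 = 5 - 4455/2 = -4445/2 ≈ -2222.5)
O = I*√896286/2 (O = √(-221849 - 4445/2) = √(-448143/2) = I*√896286/2 ≈ 473.36*I)
O + (-8055 + 160923) = I*√896286/2 + (-8055 + 160923) = I*√896286/2 + 152868 = 152868 + I*√896286/2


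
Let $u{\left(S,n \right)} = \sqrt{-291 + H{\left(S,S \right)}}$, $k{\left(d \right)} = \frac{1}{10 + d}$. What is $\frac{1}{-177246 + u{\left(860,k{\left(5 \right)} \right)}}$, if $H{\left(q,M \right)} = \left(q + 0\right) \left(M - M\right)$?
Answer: $- \frac{59082}{10472048269} - \frac{i \sqrt{291}}{31416144807} \approx -5.6419 \cdot 10^{-6} - 5.4299 \cdot 10^{-10} i$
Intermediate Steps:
$H{\left(q,M \right)} = 0$ ($H{\left(q,M \right)} = q 0 = 0$)
$u{\left(S,n \right)} = i \sqrt{291}$ ($u{\left(S,n \right)} = \sqrt{-291 + 0} = \sqrt{-291} = i \sqrt{291}$)
$\frac{1}{-177246 + u{\left(860,k{\left(5 \right)} \right)}} = \frac{1}{-177246 + i \sqrt{291}}$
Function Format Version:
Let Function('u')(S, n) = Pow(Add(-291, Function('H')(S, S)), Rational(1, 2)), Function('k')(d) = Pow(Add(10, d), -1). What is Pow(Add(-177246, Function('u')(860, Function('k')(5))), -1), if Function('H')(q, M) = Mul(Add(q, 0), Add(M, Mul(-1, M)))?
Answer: Add(Rational(-59082, 10472048269), Mul(Rational(-1, 31416144807), I, Pow(291, Rational(1, 2)))) ≈ Add(-5.6419e-6, Mul(-5.4299e-10, I))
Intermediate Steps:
Function('H')(q, M) = 0 (Function('H')(q, M) = Mul(q, 0) = 0)
Function('u')(S, n) = Mul(I, Pow(291, Rational(1, 2))) (Function('u')(S, n) = Pow(Add(-291, 0), Rational(1, 2)) = Pow(-291, Rational(1, 2)) = Mul(I, Pow(291, Rational(1, 2))))
Pow(Add(-177246, Function('u')(860, Function('k')(5))), -1) = Pow(Add(-177246, Mul(I, Pow(291, Rational(1, 2)))), -1)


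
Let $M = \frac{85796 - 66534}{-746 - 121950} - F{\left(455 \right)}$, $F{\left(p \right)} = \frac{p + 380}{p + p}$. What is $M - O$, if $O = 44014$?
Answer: $- \frac{35103078333}{797524} \approx -44015.0$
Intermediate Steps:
$F{\left(p \right)} = \frac{380 + p}{2 p}$
$M = - \frac{856997}{797524}$ ($M = \frac{85796 - 66534}{-746 - 121950} - \frac{380 + 455}{2 \cdot 455} = \frac{19262}{-122696} - \frac{1}{2} \cdot \frac{1}{455} \cdot 835 = 19262 \left(- \frac{1}{122696}\right) - \frac{167}{182} = - \frac{9631}{61348} - \frac{167}{182} = - \frac{856997}{797524} \approx -1.0746$)
$M - O = - \frac{856997}{797524} - 44014 = - \frac{35103078333}{797524}$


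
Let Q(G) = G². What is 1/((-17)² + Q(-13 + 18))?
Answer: 1/314 ≈ 0.0031847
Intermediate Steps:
1/((-17)² + Q(-13 + 18)) = 1/((-17)² + (-13 + 18)²) = 1/(289 + 5²) = 1/(289 + 25) = 1/314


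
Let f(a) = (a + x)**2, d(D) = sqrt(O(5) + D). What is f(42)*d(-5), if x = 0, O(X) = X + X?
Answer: 1764*sqrt(5) ≈ 3944.4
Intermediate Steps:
O(X) = 2*X
d(D) = sqrt(10 + D) (d(D) = sqrt(2*5 + D) = sqrt(10 + D))
f(a) = a**2 (f(a) = (a + 0)**2 = a**2)
f(42)*d(-5) = 42**2*sqrt(10 - 5) = 1764*sqrt(5)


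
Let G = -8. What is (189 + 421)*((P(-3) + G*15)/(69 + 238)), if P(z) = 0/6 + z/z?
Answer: -72590/307 ≈ -236.45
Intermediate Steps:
P(z) = 1 (P(z) = 0*(1/6) + 1 = 0 + 1 = 1)
(189 + 421)*((P(-3) + G*15)/(69 + 238)) = (189 + 421)*((1 - 8*15)/(69 + 238)) = 610*((1 - 120)/307) = 610*(-119*1/307) = 610*(-119/307) = -72590/307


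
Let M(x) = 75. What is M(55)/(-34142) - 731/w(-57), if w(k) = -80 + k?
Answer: 24947527/4677454 ≈ 5.3336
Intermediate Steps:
M(55)/(-34142) - 731/w(-57) = 75/(-34142) - 731/(-80 - 57) = 75*(-1/34142) - 731/(-137) = -75/34142 - 731*(-1/137) = -75/34142 + 731/137 = 24947527/4677454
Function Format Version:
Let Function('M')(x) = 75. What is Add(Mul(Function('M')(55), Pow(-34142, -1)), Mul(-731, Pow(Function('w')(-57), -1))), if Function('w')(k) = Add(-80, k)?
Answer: Rational(24947527, 4677454) ≈ 5.3336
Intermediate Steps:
Add(Mul(Function('M')(55), Pow(-34142, -1)), Mul(-731, Pow(Function('w')(-57), -1))) = Add(Mul(75, Pow(-34142, -1)), Mul(-731, Pow(Add(-80, -57), -1))) = Add(Mul(75, Rational(-1, 34142)), Mul(-731, Pow(-137, -1))) = Add(Rational(-75, 34142), Mul(-731, Rational(-1, 137))) = Add(Rational(-75, 34142), Rational(731, 137)) = Rational(24947527, 4677454)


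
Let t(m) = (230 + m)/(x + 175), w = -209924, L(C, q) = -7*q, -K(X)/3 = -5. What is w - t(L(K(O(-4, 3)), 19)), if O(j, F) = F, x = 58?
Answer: -48912389/233 ≈ -2.0992e+5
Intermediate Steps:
K(X) = 15 (K(X) = -3*(-5) = 15)
t(m) = 230/233 + m/233 (t(m) = (230 + m)/(58 + 175) = (230 + m)/233 = (230 + m)*(1/233) = 230/233 + m/233)
w - t(L(K(O(-4, 3)), 19)) = -209924 - (230/233 + (-7*19)/233) = -209924 - (230/233 + (1/233)*(-133)) = -209924 - (230/233 - 133/233) = -209924 - 1*97/233 = -209924 - 97/233 = -48912389/233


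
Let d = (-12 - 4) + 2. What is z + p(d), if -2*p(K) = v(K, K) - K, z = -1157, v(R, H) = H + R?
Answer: -1150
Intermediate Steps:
d = -14 (d = -16 + 2 = -14)
p(K) = -K/2 (p(K) = -((K + K) - K)/2 = -(2*K - K)/2 = -K/2)
z + p(d) = -1157 - ½*(-14) = -1157 + 7 = -1150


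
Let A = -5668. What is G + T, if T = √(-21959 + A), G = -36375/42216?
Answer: -12125/14072 + I*√27627 ≈ -0.86164 + 166.21*I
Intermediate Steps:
G = -12125/14072 (G = -36375*1/42216 = -12125/14072 ≈ -0.86164)
T = I*√27627 (T = √(-21959 - 5668) = √(-27627) = I*√27627 ≈ 166.21*I)
G + T = -12125/14072 + I*√27627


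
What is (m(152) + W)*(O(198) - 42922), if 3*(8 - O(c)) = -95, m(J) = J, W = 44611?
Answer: -1919541887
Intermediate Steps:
O(c) = 119/3 (O(c) = 8 - ⅓*(-95) = 8 + 95/3 = 119/3)
(m(152) + W)*(O(198) - 42922) = (152 + 44611)*(119/3 - 42922) = 44763*(-128647/3) = -1919541887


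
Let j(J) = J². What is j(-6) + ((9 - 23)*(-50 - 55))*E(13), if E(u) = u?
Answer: 19146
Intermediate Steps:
j(-6) + ((9 - 23)*(-50 - 55))*E(13) = (-6)² + ((9 - 23)*(-50 - 55))*13 = 36 - 14*(-105)*13 = 36 + 1470*13 = 36 + 19110 = 19146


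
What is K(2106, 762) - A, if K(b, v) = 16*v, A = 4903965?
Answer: -4891773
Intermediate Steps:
K(2106, 762) - A = 16*762 - 1*4903965 = 12192 - 4903965 = -4891773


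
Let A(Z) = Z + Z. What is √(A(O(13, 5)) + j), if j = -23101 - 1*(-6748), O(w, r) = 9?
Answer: 33*I*√15 ≈ 127.81*I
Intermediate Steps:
j = -16353 (j = -23101 + 6748 = -16353)
A(Z) = 2*Z
√(A(O(13, 5)) + j) = √(2*9 - 16353) = √(18 - 16353) = √(-16335) = 33*I*√15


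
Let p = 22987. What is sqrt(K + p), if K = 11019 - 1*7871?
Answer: sqrt(26135) ≈ 161.66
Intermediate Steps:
K = 3148 (K = 11019 - 7871 = 3148)
sqrt(K + p) = sqrt(3148 + 22987) = sqrt(26135)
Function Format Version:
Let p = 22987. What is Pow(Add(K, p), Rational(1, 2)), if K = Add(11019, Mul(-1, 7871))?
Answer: Pow(26135, Rational(1, 2)) ≈ 161.66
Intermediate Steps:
K = 3148 (K = Add(11019, -7871) = 3148)
Pow(Add(K, p), Rational(1, 2)) = Pow(Add(3148, 22987), Rational(1, 2)) = Pow(26135, Rational(1, 2))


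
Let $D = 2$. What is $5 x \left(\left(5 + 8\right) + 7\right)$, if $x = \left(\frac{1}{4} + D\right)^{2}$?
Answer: $\frac{2025}{4} \approx 506.25$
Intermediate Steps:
$x = \frac{81}{16}$ ($x = \left(\frac{1}{4} + 2\right)^{2} = \left(\frac{9}{4}\right)^{2} = \frac{81}{16} \approx 5.0625$)
$5 x \left(\left(5 + 8\right) + 7\right) = 5 \cdot \frac{81}{16} \left(\left(5 + 8\right) + 7\right) = \frac{405 \left(13 + 7\right)}{16} = \frac{405}{16} \cdot 20 = \frac{2025}{4}$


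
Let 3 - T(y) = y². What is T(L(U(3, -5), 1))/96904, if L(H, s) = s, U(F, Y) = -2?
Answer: 1/48452 ≈ 2.0639e-5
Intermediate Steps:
T(y) = 3 - y²
T(L(U(3, -5), 1))/96904 = (3 - 1*1²)/96904 = (3 - 1*1)*(1/96904) = (3 - 1)*(1/96904) = 2*(1/96904) = 1/48452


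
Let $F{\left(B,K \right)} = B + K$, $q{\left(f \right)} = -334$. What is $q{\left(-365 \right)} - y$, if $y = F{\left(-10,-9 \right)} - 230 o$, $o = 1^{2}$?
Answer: $-85$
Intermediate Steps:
$o = 1$
$y = -249$ ($y = \left(-10 - 9\right) - 230 = -19 - 230 = -249$)
$q{\left(-365 \right)} - y = -334 - -249 = -334 + 249 = -85$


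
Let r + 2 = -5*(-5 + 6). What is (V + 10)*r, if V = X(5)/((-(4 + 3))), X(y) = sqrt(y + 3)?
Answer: -70 + 2*sqrt(2) ≈ -67.172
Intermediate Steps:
X(y) = sqrt(3 + y)
V = -2*sqrt(2)/7 (V = sqrt(3 + 5)/((-(4 + 3))) = sqrt(8)/((-1*7)) = (2*sqrt(2))/(-7) = (2*sqrt(2))*(-1/7) = -2*sqrt(2)/7 ≈ -0.40406)
r = -7 (r = -2 - 5*(-5 + 6) = -2 - 5*1 = -2 - 5 = -7)
(V + 10)*r = (-2*sqrt(2)/7 + 10)*(-7) = (10 - 2*sqrt(2)/7)*(-7) = -70 + 2*sqrt(2)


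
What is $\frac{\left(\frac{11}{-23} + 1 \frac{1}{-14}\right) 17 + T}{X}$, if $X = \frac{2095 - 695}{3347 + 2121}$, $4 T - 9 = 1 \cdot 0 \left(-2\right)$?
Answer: $- \frac{6245823}{225400} \approx -27.71$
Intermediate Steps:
$T = \frac{9}{4}$ ($T = \frac{9}{4} + \frac{1 \cdot 0 \left(-2\right)}{4} = \frac{9}{4} + \frac{0 \left(-2\right)}{4} = \frac{9}{4} + \frac{1}{4} \cdot 0 = \frac{9}{4} + 0 = \frac{9}{4} \approx 2.25$)
$X = \frac{350}{1367}$ ($X = \frac{1400}{5468} = 1400 \cdot \frac{1}{5468} = \frac{350}{1367} \approx 0.25603$)
$\frac{\left(\frac{11}{-23} + 1 \frac{1}{-14}\right) 17 + T}{X} = \frac{\left(\frac{11}{-23} + 1 \frac{1}{-14}\right) 17 + \frac{9}{4}}{\frac{350}{1367}} = \left(\left(11 \left(- \frac{1}{23}\right) + 1 \left(- \frac{1}{14}\right)\right) 17 + \frac{9}{4}\right) \frac{1367}{350} = \left(\left(- \frac{11}{23} - \frac{1}{14}\right) 17 + \frac{9}{4}\right) \frac{1367}{350} = \left(\left(- \frac{177}{322}\right) 17 + \frac{9}{4}\right) \frac{1367}{350} = \left(- \frac{3009}{322} + \frac{9}{4}\right) \frac{1367}{350} = \left(- \frac{4569}{644}\right) \frac{1367}{350} = - \frac{6245823}{225400}$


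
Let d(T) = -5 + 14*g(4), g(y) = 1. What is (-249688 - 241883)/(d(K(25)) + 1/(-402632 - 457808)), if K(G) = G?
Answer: -422967351240/7743959 ≈ -54619.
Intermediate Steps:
d(T) = 9 (d(T) = -5 + 14*1 = -5 + 14 = 9)
(-249688 - 241883)/(d(K(25)) + 1/(-402632 - 457808)) = (-249688 - 241883)/(9 + 1/(-402632 - 457808)) = -491571/(9 + 1/(-860440)) = -491571/(9 - 1/860440) = -491571/7743959/860440 = -491571*860440/7743959 = -422967351240/7743959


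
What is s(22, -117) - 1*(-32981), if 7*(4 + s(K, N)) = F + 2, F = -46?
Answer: 230795/7 ≈ 32971.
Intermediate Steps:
s(K, N) = -72/7 (s(K, N) = -4 + (-46 + 2)/7 = -4 + (1/7)*(-44) = -4 - 44/7 = -72/7)
s(22, -117) - 1*(-32981) = -72/7 - 1*(-32981) = -72/7 + 32981 = 230795/7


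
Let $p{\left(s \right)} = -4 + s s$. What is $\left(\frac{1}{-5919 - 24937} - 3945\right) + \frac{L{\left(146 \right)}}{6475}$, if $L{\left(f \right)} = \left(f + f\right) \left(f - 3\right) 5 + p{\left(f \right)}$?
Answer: $- \frac{111583156389}{28541800} \approx -3909.5$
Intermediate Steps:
$p{\left(s \right)} = -4 + s^{2}$
$L{\left(f \right)} = -4 + f^{2} + 10 f \left(-3 + f\right)$ ($L{\left(f \right)} = \left(f + f\right) \left(f - 3\right) 5 + \left(-4 + f^{2}\right) = 2 f \left(-3 + f\right) 5 + \left(-4 + f^{2}\right) = 10 f \left(-3 + f\right) + \left(-4 + f^{2}\right) = -4 + f^{2} + 10 f \left(-3 + f\right)$)
$\left(\frac{1}{-5919 - 24937} - 3945\right) + \frac{L{\left(146 \right)}}{6475} = \left(\frac{1}{-5919 - 24937} - 3945\right) + \frac{-4 - 4380 + 11 \cdot 146^{2}}{6475} = \left(\frac{1}{-30856} - 3945\right) + \left(-4 - 4380 + 11 \cdot 21316\right) \frac{1}{6475} = \left(- \frac{1}{30856} - 3945\right) + \left(-4 - 4380 + 234476\right) \frac{1}{6475} = - \frac{121726921}{30856} + 230092 \cdot \frac{1}{6475} = - \frac{121726921}{30856} + \frac{230092}{6475} = - \frac{111583156389}{28541800}$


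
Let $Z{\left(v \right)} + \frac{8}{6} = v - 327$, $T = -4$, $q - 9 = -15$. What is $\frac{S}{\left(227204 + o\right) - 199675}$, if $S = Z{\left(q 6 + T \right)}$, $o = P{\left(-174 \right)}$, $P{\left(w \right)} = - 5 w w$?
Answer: $\frac{85}{28581} \approx 0.002974$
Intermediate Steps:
$q = -6$ ($q = 9 - 15 = -6$)
$P{\left(w \right)} = - 5 w^{2}$
$o = -151380$ ($o = - 5 \left(-174\right)^{2} = \left(-5\right) 30276 = -151380$)
$Z{\left(v \right)} = - \frac{985}{3} + v$ ($Z{\left(v \right)} = - \frac{4}{3} + \left(v - 327\right) = - \frac{4}{3} + \left(-327 + v\right) = - \frac{985}{3} + v$)
$S = - \frac{1105}{3}$ ($S = - \frac{985}{3} - 40 = - \frac{1105}{3} \approx -368.33$)
$\frac{S}{\left(227204 + o\right) - 199675} = - \frac{1105}{3 \left(\left(227204 - 151380\right) - 199675\right)} = - \frac{1105}{3 \left(75824 - 199675\right)} = - \frac{1105}{3 \left(-123851\right)} = \left(- \frac{1105}{3}\right) \left(- \frac{1}{123851}\right) = \frac{85}{28581}$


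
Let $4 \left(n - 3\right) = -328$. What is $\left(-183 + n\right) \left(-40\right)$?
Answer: $10480$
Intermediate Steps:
$n = -79$ ($n = 3 + \frac{1}{4} \left(-328\right) = 3 - 82 = -79$)
$\left(-183 + n\right) \left(-40\right) = \left(-183 - 79\right) \left(-40\right) = \left(-262\right) \left(-40\right) = 10480$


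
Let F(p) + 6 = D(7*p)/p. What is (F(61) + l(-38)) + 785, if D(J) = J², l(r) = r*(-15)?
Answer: 4338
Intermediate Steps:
l(r) = -15*r
F(p) = -6 + 49*p (F(p) = -6 + (7*p)²/p = -6 + (49*p²)/p = -6 + 49*p)
(F(61) + l(-38)) + 785 = ((-6 + 49*61) - 15*(-38)) + 785 = ((-6 + 2989) + 570) + 785 = (2983 + 570) + 785 = 3553 + 785 = 4338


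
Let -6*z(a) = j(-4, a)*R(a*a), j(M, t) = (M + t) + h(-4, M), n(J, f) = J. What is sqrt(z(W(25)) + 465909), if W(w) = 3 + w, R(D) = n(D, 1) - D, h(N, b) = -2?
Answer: sqrt(465909) ≈ 682.58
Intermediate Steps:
R(D) = 0 (R(D) = D - D = 0)
j(M, t) = -2 + M + t (j(M, t) = (M + t) - 2 = -2 + M + t)
z(a) = 0 (z(a) = -(-2 - 4 + a)*0/6 = -(-6 + a)*0/6 = -1/6*0 = 0)
sqrt(z(W(25)) + 465909) = sqrt(0 + 465909) = sqrt(465909)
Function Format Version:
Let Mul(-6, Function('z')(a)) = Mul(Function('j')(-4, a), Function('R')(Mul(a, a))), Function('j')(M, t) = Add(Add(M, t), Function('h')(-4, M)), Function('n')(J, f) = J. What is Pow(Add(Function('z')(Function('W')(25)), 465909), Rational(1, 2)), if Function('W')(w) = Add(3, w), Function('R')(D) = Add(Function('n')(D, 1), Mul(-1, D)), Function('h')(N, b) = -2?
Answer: Pow(465909, Rational(1, 2)) ≈ 682.58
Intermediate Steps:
Function('R')(D) = 0 (Function('R')(D) = Add(D, Mul(-1, D)) = 0)
Function('j')(M, t) = Add(-2, M, t) (Function('j')(M, t) = Add(Add(M, t), -2) = Add(-2, M, t))
Function('z')(a) = 0 (Function('z')(a) = Mul(Rational(-1, 6), Mul(Add(-2, -4, a), 0)) = Mul(Rational(-1, 6), Mul(Add(-6, a), 0)) = Mul(Rational(-1, 6), 0) = 0)
Pow(Add(Function('z')(Function('W')(25)), 465909), Rational(1, 2)) = Pow(Add(0, 465909), Rational(1, 2)) = Pow(465909, Rational(1, 2))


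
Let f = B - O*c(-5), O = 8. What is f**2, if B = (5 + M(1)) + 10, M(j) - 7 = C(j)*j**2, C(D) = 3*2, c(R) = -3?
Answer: 2704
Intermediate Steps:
C(D) = 6
M(j) = 7 + 6*j**2
B = 28 (B = (5 + (7 + 6*1**2)) + 10 = (5 + (7 + 6*1)) + 10 = (5 + (7 + 6)) + 10 = (5 + 13) + 10 = 18 + 10 = 28)
f = 52 (f = 28 - 8*(-3) = 28 - 1*(-24) = 28 + 24 = 52)
f**2 = 52**2 = 2704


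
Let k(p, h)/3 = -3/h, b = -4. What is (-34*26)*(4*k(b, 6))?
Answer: 5304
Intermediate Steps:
k(p, h) = -9/h (k(p, h) = 3*(-3/h) = -9/h)
(-34*26)*(4*k(b, 6)) = (-34*26)*(4*(-9/6)) = -3536*(-9*⅙) = -3536*(-3)/2 = -884*(-6) = 5304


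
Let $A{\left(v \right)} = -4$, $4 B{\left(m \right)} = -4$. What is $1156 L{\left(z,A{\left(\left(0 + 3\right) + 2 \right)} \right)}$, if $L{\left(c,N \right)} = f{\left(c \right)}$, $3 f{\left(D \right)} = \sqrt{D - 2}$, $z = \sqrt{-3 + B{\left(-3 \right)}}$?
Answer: $\frac{1156 \sqrt{-2 + 2 i}}{3} \approx 248.0 + 598.72 i$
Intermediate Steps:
$B{\left(m \right)} = -1$ ($B{\left(m \right)} = \frac{1}{4} \left(-4\right) = -1$)
$z = 2 i$ ($z = \sqrt{-3 - 1} = \sqrt{-4} = 2 i \approx 2.0 i$)
$f{\left(D \right)} = \frac{\sqrt{-2 + D}}{3}$ ($f{\left(D \right)} = \frac{\sqrt{D - 2}}{3} = \frac{\sqrt{-2 + D}}{3}$)
$L{\left(c,N \right)} = \frac{\sqrt{-2 + c}}{3}$
$1156 L{\left(z,A{\left(\left(0 + 3\right) + 2 \right)} \right)} = 1156 \frac{\sqrt{-2 + 2 i}}{3} = \frac{1156 \sqrt{-2 + 2 i}}{3}$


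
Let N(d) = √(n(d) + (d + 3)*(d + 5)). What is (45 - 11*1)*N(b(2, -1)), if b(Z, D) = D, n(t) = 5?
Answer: 34*√13 ≈ 122.59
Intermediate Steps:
N(d) = √(5 + (3 + d)*(5 + d)) (N(d) = √(5 + (d + 3)*(d + 5)) = √(5 + (3 + d)*(5 + d)))
(45 - 11*1)*N(b(2, -1)) = (45 - 11*1)*√(20 + (-1)² + 8*(-1)) = (45 - 11)*√(20 + 1 - 8) = 34*√13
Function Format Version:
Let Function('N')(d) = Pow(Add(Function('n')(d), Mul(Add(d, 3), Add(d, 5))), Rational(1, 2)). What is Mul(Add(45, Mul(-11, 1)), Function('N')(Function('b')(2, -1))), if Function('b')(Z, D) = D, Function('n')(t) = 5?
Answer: Mul(34, Pow(13, Rational(1, 2))) ≈ 122.59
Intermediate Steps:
Function('N')(d) = Pow(Add(5, Mul(Add(3, d), Add(5, d))), Rational(1, 2)) (Function('N')(d) = Pow(Add(5, Mul(Add(d, 3), Add(d, 5))), Rational(1, 2)) = Pow(Add(5, Mul(Add(3, d), Add(5, d))), Rational(1, 2)))
Mul(Add(45, Mul(-11, 1)), Function('N')(Function('b')(2, -1))) = Mul(Add(45, Mul(-11, 1)), Pow(Add(20, Pow(-1, 2), Mul(8, -1)), Rational(1, 2))) = Mul(Add(45, -11), Pow(Add(20, 1, -8), Rational(1, 2))) = Mul(34, Pow(13, Rational(1, 2)))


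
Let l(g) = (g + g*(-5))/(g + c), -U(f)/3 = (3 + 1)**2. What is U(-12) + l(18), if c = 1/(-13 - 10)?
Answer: -21480/413 ≈ -52.010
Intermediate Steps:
c = -1/23 (c = 1/(-23) = -1/23 ≈ -0.043478)
U(f) = -48 (U(f) = -3*(3 + 1)**2 = -3*4**2 = -3*16 = -48)
l(g) = -4*g/(-1/23 + g) (l(g) = (g + g*(-5))/(g - 1/23) = (g - 5*g)/(-1/23 + g) = (-4*g)/(-1/23 + g) = -4*g/(-1/23 + g))
U(-12) + l(18) = -48 - 92*18/(-1 + 23*18) = -48 - 92*18/(-1 + 414) = -48 - 92*18/413 = -48 - 92*18*1/413 = -48 - 1656/413 = -21480/413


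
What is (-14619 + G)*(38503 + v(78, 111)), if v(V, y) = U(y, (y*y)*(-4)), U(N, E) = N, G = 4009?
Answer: -409694540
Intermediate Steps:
v(V, y) = y
(-14619 + G)*(38503 + v(78, 111)) = (-14619 + 4009)*(38503 + 111) = -10610*38614 = -409694540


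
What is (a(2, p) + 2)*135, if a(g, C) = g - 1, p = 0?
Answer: 405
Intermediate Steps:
a(g, C) = -1 + g
(a(2, p) + 2)*135 = ((-1 + 2) + 2)*135 = (1 + 2)*135 = 3*135 = 405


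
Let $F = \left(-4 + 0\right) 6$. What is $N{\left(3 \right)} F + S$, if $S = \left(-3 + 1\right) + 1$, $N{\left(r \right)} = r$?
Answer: $-73$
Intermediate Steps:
$S = -1$ ($S = -2 + 1 = -1$)
$F = -24$ ($F = \left(-4\right) 6 = -24$)
$N{\left(3 \right)} F + S = 3 \left(-24\right) - 1 = -72 - 1 = -73$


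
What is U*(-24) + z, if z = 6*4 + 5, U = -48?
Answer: 1181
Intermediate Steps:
z = 29 (z = 24 + 5 = 29)
U*(-24) + z = -48*(-24) + 29 = 1152 + 29 = 1181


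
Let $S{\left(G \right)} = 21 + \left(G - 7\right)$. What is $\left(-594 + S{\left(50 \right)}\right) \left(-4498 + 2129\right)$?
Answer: $1255570$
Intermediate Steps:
$S{\left(G \right)} = 14 + G$ ($S{\left(G \right)} = 21 + \left(G - 7\right) = 21 + \left(-7 + G\right) = 14 + G$)
$\left(-594 + S{\left(50 \right)}\right) \left(-4498 + 2129\right) = \left(-594 + \left(14 + 50\right)\right) \left(-4498 + 2129\right) = \left(-594 + 64\right) \left(-2369\right) = \left(-530\right) \left(-2369\right) = 1255570$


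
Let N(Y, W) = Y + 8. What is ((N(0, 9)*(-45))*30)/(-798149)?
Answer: 10800/798149 ≈ 0.013531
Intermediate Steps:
N(Y, W) = 8 + Y
((N(0, 9)*(-45))*30)/(-798149) = (((8 + 0)*(-45))*30)/(-798149) = ((8*(-45))*30)*(-1/798149) = -360*30*(-1/798149) = -10800*(-1/798149) = 10800/798149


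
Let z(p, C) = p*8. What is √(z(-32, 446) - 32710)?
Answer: I*√32966 ≈ 181.57*I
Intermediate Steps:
z(p, C) = 8*p
√(z(-32, 446) - 32710) = √(8*(-32) - 32710) = √(-256 - 32710) = √(-32966) = I*√32966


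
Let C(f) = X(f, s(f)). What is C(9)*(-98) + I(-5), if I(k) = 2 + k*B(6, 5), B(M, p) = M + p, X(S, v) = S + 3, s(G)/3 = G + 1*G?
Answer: -1229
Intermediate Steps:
s(G) = 6*G (s(G) = 3*(G + 1*G) = 3*(G + G) = 3*(2*G) = 6*G)
X(S, v) = 3 + S
C(f) = 3 + f
I(k) = 2 + 11*k (I(k) = 2 + k*(6 + 5) = 2 + k*11 = 2 + 11*k)
C(9)*(-98) + I(-5) = (3 + 9)*(-98) + (2 + 11*(-5)) = 12*(-98) + (2 - 55) = -1176 - 53 = -1229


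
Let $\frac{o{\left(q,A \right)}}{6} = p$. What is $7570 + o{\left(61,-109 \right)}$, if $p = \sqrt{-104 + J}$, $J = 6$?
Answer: $7570 + 42 i \sqrt{2} \approx 7570.0 + 59.397 i$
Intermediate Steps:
$p = 7 i \sqrt{2}$ ($p = \sqrt{-104 + 6} = \sqrt{-98} = 7 i \sqrt{2} \approx 9.8995 i$)
$o{\left(q,A \right)} = 42 i \sqrt{2}$ ($o{\left(q,A \right)} = 6 \cdot 7 i \sqrt{2} = 42 i \sqrt{2}$)
$7570 + o{\left(61,-109 \right)} = 7570 + 42 i \sqrt{2}$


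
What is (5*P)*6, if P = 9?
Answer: 270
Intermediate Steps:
(5*P)*6 = (5*9)*6 = 45*6 = 270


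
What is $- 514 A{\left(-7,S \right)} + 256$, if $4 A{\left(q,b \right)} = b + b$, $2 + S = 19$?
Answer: $-4113$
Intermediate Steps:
$S = 17$ ($S = -2 + 19 = 17$)
$A{\left(q,b \right)} = \frac{b}{2}$ ($A{\left(q,b \right)} = \frac{b + b}{4} = \frac{2 b}{4} = \frac{b}{2}$)
$- 514 A{\left(-7,S \right)} + 256 = - 514 \cdot \frac{1}{2} \cdot 17 + 256 = \left(-514\right) \frac{17}{2} + 256 = -4369 + 256 = -4113$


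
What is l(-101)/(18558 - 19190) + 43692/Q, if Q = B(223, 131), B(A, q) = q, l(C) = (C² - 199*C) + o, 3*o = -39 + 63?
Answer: 5910749/20698 ≈ 285.57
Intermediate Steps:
o = 8 (o = (-39 + 63)/3 = (⅓)*24 = 8)
l(C) = 8 + C² - 199*C (l(C) = (C² - 199*C) + 8 = 8 + C² - 199*C)
Q = 131
l(-101)/(18558 - 19190) + 43692/Q = (8 + (-101)² - 199*(-101))/(18558 - 19190) + 43692/131 = (8 + 10201 + 20099)/(-632) + 43692*(1/131) = 30308*(-1/632) + 43692/131 = -7577/158 + 43692/131 = 5910749/20698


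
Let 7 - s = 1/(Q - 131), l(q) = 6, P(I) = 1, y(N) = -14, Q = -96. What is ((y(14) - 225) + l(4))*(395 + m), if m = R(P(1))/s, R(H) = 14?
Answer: -73538062/795 ≈ -92501.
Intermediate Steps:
s = 1590/227 (s = 7 - 1/(-96 - 131) = 7 - 1/(-227) = 7 - 1*(-1/227) = 7 + 1/227 = 1590/227 ≈ 7.0044)
m = 1589/795 (m = 14/(1590/227) = 14*(227/1590) = 1589/795 ≈ 1.9987)
((y(14) - 225) + l(4))*(395 + m) = ((-14 - 225) + 6)*(395 + 1589/795) = (-239 + 6)*(315614/795) = -233*315614/795 = -73538062/795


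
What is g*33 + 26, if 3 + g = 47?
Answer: 1478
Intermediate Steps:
g = 44 (g = -3 + 47 = 44)
g*33 + 26 = 44*33 + 26 = 1452 + 26 = 1478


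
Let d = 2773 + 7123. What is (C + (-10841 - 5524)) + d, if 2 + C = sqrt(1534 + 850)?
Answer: -6471 + 4*sqrt(149) ≈ -6422.2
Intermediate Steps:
C = -2 + 4*sqrt(149) (C = -2 + sqrt(1534 + 850) = -2 + sqrt(2384) = -2 + 4*sqrt(149) ≈ 46.826)
d = 9896
(C + (-10841 - 5524)) + d = ((-2 + 4*sqrt(149)) + (-10841 - 5524)) + 9896 = ((-2 + 4*sqrt(149)) - 16365) + 9896 = (-16367 + 4*sqrt(149)) + 9896 = -6471 + 4*sqrt(149)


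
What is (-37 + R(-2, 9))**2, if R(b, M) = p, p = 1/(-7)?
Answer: 67600/49 ≈ 1379.6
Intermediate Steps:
p = -1/7 ≈ -0.14286
R(b, M) = -1/7
(-37 + R(-2, 9))**2 = (-37 - 1/7)**2 = (-260/7)**2 = 67600/49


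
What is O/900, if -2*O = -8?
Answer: 1/225 ≈ 0.0044444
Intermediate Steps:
O = 4 (O = -½*(-8) = 4)
O/900 = 4/900 = (1/900)*4 = 1/225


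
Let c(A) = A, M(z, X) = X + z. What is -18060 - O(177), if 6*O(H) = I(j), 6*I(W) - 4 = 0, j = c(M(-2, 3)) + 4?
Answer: -162541/9 ≈ -18060.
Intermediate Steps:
j = 5 (j = (3 - 2) + 4 = 1 + 4 = 5)
I(W) = ⅔ (I(W) = ⅔ + (⅙)*0 = ⅔ + 0 = ⅔)
O(H) = ⅑ (O(H) = (⅙)*(⅔) = ⅑)
-18060 - O(177) = -18060 - 1*⅑ = -18060 - ⅑ = -162541/9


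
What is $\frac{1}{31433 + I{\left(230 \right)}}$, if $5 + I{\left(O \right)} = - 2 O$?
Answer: $\frac{1}{30968} \approx 3.2291 \cdot 10^{-5}$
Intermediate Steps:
$I{\left(O \right)} = -5 - 2 O$
$\frac{1}{31433 + I{\left(230 \right)}} = \frac{1}{31433 - 465} = \frac{1}{30968}$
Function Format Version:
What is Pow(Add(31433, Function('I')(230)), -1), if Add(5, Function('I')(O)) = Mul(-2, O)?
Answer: Rational(1, 30968) ≈ 3.2291e-5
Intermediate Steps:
Function('I')(O) = Add(-5, Mul(-2, O))
Pow(Add(31433, Function('I')(230)), -1) = Pow(Add(31433, Add(-5, Mul(-2, 230))), -1) = Pow(Add(31433, Add(-5, -460)), -1) = Pow(Add(31433, -465), -1) = Pow(30968, -1) = Rational(1, 30968)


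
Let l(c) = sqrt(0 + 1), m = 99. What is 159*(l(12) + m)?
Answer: 15900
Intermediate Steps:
l(c) = 1 (l(c) = sqrt(1) = 1)
159*(l(12) + m) = 159*(1 + 99) = 159*100 = 15900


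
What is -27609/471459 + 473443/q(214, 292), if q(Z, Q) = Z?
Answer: 74401018337/33630742 ≈ 2212.3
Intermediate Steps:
-27609/471459 + 473443/q(214, 292) = -27609/471459 + 473443/214 = -27609*1/471459 + 473443*(1/214) = -9203/157153 + 473443/214 = 74401018337/33630742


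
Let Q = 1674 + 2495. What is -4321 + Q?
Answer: -152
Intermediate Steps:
Q = 4169
-4321 + Q = -4321 + 4169 = -152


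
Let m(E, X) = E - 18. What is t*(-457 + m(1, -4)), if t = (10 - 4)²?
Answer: -17064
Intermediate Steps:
m(E, X) = -18 + E
t = 36 (t = 6² = 36)
t*(-457 + m(1, -4)) = 36*(-457 + (-18 + 1)) = 36*(-457 - 17) = 36*(-474) = -17064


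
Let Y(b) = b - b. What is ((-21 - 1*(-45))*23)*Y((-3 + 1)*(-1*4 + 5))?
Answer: 0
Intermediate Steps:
Y(b) = 0
((-21 - 1*(-45))*23)*Y((-3 + 1)*(-1*4 + 5)) = ((-21 - 1*(-45))*23)*0 = ((-21 + 45)*23)*0 = (24*23)*0 = 552*0 = 0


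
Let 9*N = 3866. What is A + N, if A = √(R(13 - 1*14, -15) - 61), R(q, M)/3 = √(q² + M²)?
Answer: 3866/9 + √(-61 + 3*√226) ≈ 429.56 + 3.9875*I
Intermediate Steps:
N = 3866/9 (N = (⅑)*3866 = 3866/9 ≈ 429.56)
R(q, M) = 3*√(M² + q²) (R(q, M) = 3*√(q² + M²) = 3*√(M² + q²))
A = √(-61 + 3*√226) (A = √(3*√((-15)² + (13 - 1*14)²) - 61) = √(3*√(225 + (13 - 14)²) - 61) = √(3*√(225 + (-1)²) - 61) = √(3*√(225 + 1) - 61) = √(3*√226 - 61) = √(-61 + 3*√226) ≈ 3.9875*I)
A + N = √(-61 + 3*√226) + 3866/9 = 3866/9 + √(-61 + 3*√226)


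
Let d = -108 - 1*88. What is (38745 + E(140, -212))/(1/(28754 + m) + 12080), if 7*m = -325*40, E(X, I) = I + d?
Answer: 2406004562/758132749 ≈ 3.1736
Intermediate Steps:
d = -196 (d = -108 - 88 = -196)
E(X, I) = -196 + I (E(X, I) = I - 196 = -196 + I)
m = -13000/7 (m = (-325*40)/7 = (1/7)*(-13000) = -13000/7 ≈ -1857.1)
(38745 + E(140, -212))/(1/(28754 + m) + 12080) = (38745 + (-196 - 212))/(1/(28754 - 13000/7) + 12080) = (38745 - 408)/(1/(188278/7) + 12080) = 38337/(7/188278 + 12080) = 38337/(2274398247/188278) = 38337*(188278/2274398247) = 2406004562/758132749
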